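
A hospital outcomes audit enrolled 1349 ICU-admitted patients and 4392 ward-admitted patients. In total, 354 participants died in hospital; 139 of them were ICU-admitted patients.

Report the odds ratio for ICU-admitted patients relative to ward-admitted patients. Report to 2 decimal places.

OR = 2.23

ICU-admitted patients without the outcome: 1349 − 139 = 1210
ward-admitted patients with the outcome: 354 − 139 = 215
ward-admitted patients without the outcome: 4392 − 215 = 4177
OR = (139 × 4177) / (1210 × 215) = 580603/260150 ≈ 2.23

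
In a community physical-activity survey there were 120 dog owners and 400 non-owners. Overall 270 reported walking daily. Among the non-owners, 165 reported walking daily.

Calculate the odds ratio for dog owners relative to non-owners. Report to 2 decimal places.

dog owners with the outcome: 270 − 165 = 105
dog owners without the outcome: 120 − 105 = 15
non-owners without the outcome: 400 − 165 = 235
odds, dog owners = 105/15 = 7.0000
odds, non-owners = 165/235 = 0.7021
OR = 7.0000 / 0.7021 = 9.97

OR = 9.97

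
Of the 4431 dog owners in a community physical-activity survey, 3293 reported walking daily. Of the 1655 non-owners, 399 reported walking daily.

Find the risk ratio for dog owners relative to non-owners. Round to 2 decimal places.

3.08

risk, dog owners = 3293/4431 = 0.7432
risk, non-owners = 399/1655 = 0.2411
RR = 0.7432 / 0.2411 = 3.08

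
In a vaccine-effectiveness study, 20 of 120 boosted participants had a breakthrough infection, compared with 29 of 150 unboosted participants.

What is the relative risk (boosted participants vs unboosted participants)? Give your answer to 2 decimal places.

RR ≈ 0.86

risk, boosted participants = 20/120 = 0.1667
risk, unboosted participants = 29/150 = 0.1933
RR = 0.1667 / 0.1933 = 0.86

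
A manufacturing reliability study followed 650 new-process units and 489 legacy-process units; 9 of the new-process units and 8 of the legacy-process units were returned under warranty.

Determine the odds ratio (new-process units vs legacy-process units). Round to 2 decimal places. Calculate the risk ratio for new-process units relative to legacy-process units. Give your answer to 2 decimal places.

OR = 0.84; RR = 0.85

OR = (9 × 481) / (641 × 8) = 4329/5128 ≈ 0.84
risk, new-process units = 9/650 = 0.01385
risk, legacy-process units = 8/489 = 0.01636
RR = 0.01385 / 0.01636 = 0.85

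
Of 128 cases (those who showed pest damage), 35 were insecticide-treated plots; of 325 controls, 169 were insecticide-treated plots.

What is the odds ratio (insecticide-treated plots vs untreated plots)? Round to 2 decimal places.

OR = (35 × 156) / (169 × 93) = 5460/15717 ≈ 0.35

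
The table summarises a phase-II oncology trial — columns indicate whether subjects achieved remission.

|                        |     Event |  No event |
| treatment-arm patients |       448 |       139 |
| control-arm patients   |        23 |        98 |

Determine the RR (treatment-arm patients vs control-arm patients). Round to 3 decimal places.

RR: 4.015

risk, treatment-arm patients = 448/587 = 0.7632
risk, control-arm patients = 23/121 = 0.1901
RR = 0.7632 / 0.1901 = 4.015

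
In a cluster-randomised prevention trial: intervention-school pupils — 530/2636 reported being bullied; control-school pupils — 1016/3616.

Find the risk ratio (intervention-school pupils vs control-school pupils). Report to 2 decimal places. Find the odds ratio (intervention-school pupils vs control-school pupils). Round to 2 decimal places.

RR = 0.72; OR = 0.64

risk, intervention-school pupils = 530/2636 = 0.2011
risk, control-school pupils = 1016/3616 = 0.2810
RR = 0.2011 / 0.2810 = 0.72
OR = (530 × 2600) / (2106 × 1016) = 1378000/2139696 ≈ 0.64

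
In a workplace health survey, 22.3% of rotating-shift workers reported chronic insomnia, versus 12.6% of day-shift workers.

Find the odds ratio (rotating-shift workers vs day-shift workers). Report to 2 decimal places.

odds, rotating-shift workers = 0.2230/0.7770 = 0.2870
odds, day-shift workers = 0.1260/0.8740 = 0.1442
OR = 0.2870 / 0.1442 = 1.99

OR: 1.99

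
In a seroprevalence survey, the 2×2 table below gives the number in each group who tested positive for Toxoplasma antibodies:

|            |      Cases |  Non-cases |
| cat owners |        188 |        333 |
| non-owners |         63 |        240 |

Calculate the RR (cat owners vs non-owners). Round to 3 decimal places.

risk, cat owners = 188/521 = 0.3608
risk, non-owners = 63/303 = 0.2079
RR = 0.3608 / 0.2079 = 1.735

1.735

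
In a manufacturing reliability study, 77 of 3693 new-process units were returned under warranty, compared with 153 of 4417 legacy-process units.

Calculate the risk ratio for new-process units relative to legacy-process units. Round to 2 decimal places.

RR: 0.60

risk, new-process units = 77/3693 = 0.02085
risk, legacy-process units = 153/4417 = 0.03464
RR = 0.02085 / 0.03464 = 0.60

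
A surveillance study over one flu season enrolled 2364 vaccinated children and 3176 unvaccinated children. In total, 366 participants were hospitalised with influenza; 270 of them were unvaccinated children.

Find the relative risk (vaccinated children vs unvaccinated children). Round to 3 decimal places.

vaccinated children with the outcome: 366 − 270 = 96
vaccinated children without the outcome: 2364 − 96 = 2268
unvaccinated children without the outcome: 3176 − 270 = 2906
risk, vaccinated children = 96/2364 = 0.04061
risk, unvaccinated children = 270/3176 = 0.08501
RR = 0.04061 / 0.08501 = 0.478

RR: 0.478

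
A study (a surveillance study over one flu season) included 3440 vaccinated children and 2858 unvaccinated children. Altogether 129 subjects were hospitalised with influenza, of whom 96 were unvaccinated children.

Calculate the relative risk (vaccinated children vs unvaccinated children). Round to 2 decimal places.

vaccinated children with the outcome: 129 − 96 = 33
vaccinated children without the outcome: 3440 − 33 = 3407
unvaccinated children without the outcome: 2858 − 96 = 2762
risk, vaccinated children = 33/3440 = 0.00959
risk, unvaccinated children = 96/2858 = 0.03359
RR = 0.00959 / 0.03359 = 0.29

RR: 0.29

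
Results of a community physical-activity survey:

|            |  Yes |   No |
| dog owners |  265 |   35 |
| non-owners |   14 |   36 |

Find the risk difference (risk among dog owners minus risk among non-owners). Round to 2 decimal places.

RD = 0.60

risk, dog owners = 265/300 = 0.8833
risk, non-owners = 14/50 = 0.2800
risk difference = 0.8833 − 0.2800 = 0.60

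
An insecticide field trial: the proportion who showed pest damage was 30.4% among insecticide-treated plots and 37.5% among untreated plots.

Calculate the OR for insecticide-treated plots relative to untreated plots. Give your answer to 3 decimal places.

OR: 0.728

odds, insecticide-treated plots = 0.3040/0.6960 = 0.4368
odds, untreated plots = 0.3750/0.6250 = 0.6000
OR = 0.4368 / 0.6000 = 0.728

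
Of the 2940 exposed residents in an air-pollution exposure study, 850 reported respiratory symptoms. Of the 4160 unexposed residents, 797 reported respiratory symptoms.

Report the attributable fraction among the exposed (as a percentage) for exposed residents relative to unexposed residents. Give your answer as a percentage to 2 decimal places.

risk, exposed residents = 850/2940 = 0.2891
risk, unexposed residents = 797/4160 = 0.1916
AR% = (0.2891 − 0.1916) / 0.2891 = 0.3373 → 33.73%

AR% ≈ 33.73%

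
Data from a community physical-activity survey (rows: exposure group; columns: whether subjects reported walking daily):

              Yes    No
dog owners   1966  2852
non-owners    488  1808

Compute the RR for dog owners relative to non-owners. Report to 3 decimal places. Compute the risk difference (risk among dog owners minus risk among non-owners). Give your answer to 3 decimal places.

RR = 1.920; RD = 0.196

risk, dog owners = 1966/4818 = 0.4081
risk, non-owners = 488/2296 = 0.2125
RR = 0.4081 / 0.2125 = 1.920
risk difference = 0.4081 − 0.2125 = 0.196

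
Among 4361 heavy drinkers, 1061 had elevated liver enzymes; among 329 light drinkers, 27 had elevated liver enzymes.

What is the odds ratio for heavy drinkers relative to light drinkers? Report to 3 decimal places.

OR = (1061 × 302) / (3300 × 27) = 320422/89100 ≈ 3.596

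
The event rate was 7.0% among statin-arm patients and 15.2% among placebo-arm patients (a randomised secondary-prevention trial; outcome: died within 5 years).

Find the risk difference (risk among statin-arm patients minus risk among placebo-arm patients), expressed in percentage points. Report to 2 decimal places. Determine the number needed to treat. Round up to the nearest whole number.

risk difference = 0.0700 − 0.1520 = -0.0820 → -8.20 percentage points
absolute risk difference = 0.082000
1 / 0.082000 = 12.195 → round up → 13

RD = -8.20; NNT = 13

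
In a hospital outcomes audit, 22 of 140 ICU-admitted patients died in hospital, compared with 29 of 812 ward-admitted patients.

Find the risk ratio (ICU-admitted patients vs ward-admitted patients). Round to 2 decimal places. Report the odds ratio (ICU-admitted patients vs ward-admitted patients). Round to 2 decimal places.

risk, ICU-admitted patients = 22/140 = 0.15714
risk, ward-admitted patients = 29/812 = 0.03571
RR = 0.15714 / 0.03571 = 4.40
OR = (22 × 783) / (118 × 29) = 17226/3422 ≈ 5.03

RR = 4.40; OR = 5.03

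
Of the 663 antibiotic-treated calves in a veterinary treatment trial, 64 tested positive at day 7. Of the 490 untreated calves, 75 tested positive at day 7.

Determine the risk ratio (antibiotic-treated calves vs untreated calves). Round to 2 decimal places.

0.63

risk, antibiotic-treated calves = 64/663 = 0.0965
risk, untreated calves = 75/490 = 0.1531
RR = 0.0965 / 0.1531 = 0.63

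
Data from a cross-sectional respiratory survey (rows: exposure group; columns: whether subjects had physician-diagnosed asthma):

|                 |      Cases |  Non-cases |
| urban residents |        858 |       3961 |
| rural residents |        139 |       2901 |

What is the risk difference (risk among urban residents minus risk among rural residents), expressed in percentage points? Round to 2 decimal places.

13.23

risk, urban residents = 858/4819 = 0.17805
risk, rural residents = 139/3040 = 0.04572
risk difference = 0.17805 − 0.04572 = 0.13232 → 13.23 percentage points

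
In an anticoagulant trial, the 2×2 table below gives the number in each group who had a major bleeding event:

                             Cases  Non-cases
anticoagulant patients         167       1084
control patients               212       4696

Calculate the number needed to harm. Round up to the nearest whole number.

NNH = 12

risk, anticoagulant patients = 167/1251 = 0.133493
risk, control patients = 212/4908 = 0.043195
absolute risk difference = 0.090298
1 / 0.090298 = 11.074 → round up → 12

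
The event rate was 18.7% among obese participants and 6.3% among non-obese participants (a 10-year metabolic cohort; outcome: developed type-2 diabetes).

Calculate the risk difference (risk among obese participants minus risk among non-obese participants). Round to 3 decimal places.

risk difference = 0.1870 − 0.0630 = 0.124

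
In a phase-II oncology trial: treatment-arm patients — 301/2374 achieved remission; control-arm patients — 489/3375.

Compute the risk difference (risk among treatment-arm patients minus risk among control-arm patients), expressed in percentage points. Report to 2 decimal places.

-1.81

risk, treatment-arm patients = 301/2374 = 0.1268
risk, control-arm patients = 489/3375 = 0.1449
risk difference = 0.1268 − 0.1449 = -0.0181 → -1.81 percentage points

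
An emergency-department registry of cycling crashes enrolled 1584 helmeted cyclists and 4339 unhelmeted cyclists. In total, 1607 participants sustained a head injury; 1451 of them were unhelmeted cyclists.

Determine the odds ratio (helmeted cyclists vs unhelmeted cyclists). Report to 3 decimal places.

OR = 0.217

helmeted cyclists with the outcome: 1607 − 1451 = 156
helmeted cyclists without the outcome: 1584 − 156 = 1428
unhelmeted cyclists without the outcome: 4339 − 1451 = 2888
OR = (156 × 2888) / (1428 × 1451) = 450528/2072028 ≈ 0.217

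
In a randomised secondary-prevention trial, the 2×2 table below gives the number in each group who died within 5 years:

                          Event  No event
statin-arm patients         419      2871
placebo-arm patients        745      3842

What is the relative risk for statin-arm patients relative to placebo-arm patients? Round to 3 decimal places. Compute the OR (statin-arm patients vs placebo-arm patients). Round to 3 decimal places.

RR = 0.784; OR = 0.753

risk, statin-arm patients = 419/3290 = 0.1274
risk, placebo-arm patients = 745/4587 = 0.1624
RR = 0.1274 / 0.1624 = 0.784
OR = (419 × 3842) / (2871 × 745) = 1609798/2138895 ≈ 0.753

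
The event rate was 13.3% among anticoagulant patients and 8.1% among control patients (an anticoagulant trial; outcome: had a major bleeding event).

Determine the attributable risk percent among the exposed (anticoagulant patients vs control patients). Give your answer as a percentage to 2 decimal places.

AR% = (0.1330 − 0.0810) / 0.1330 = 0.3910 → 39.10%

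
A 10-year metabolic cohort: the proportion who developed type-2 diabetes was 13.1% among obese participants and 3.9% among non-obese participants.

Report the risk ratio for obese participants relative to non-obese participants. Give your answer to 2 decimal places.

RR = 0.13100 / 0.03900 = 3.36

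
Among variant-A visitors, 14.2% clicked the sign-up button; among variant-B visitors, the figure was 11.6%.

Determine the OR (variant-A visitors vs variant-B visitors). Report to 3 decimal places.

OR = 1.261

odds, variant-A visitors = 0.1420/0.8580 = 0.1655
odds, variant-B visitors = 0.1160/0.8840 = 0.1312
OR = 0.1655 / 0.1312 = 1.261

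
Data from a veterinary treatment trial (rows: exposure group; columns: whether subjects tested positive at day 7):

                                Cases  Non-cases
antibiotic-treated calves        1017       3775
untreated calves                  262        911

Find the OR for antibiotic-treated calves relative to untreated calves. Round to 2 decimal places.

OR = (1017 × 911) / (3775 × 262) = 926487/989050 ≈ 0.94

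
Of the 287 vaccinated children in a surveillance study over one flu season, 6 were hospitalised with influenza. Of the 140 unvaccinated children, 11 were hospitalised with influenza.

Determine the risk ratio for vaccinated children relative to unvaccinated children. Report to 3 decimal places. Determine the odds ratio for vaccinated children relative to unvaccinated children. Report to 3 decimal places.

RR = 0.266; OR = 0.250

risk, vaccinated children = 6/287 = 0.02091
risk, unvaccinated children = 11/140 = 0.07857
RR = 0.02091 / 0.07857 = 0.266
odds, vaccinated children = 6/281 = 0.02135
odds, unvaccinated children = 11/129 = 0.08527
OR = 0.02135 / 0.08527 = 0.250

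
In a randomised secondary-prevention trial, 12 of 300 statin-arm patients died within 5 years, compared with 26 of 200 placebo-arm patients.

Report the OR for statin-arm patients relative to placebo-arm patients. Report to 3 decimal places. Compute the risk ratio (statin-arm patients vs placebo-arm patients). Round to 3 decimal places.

OR = (12 × 174) / (288 × 26) = 2088/7488 ≈ 0.279
risk, statin-arm patients = 12/300 = 0.04000
risk, placebo-arm patients = 26/200 = 0.13000
RR = 0.04000 / 0.13000 = 0.308

OR = 0.279; RR = 0.308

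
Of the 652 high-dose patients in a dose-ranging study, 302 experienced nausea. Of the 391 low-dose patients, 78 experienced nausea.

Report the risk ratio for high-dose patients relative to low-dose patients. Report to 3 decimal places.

risk, high-dose patients = 302/652 = 0.4632
risk, low-dose patients = 78/391 = 0.1995
RR = 0.4632 / 0.1995 = 2.322

RR = 2.322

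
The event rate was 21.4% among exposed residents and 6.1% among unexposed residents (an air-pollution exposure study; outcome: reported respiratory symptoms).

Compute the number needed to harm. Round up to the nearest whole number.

absolute risk difference = 0.153000
1 / 0.153000 = 6.536 → round up → 7

7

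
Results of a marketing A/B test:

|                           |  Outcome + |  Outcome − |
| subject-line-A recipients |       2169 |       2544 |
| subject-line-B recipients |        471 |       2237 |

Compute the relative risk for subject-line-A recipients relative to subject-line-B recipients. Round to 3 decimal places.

risk, subject-line-A recipients = 2169/4713 = 0.4602
risk, subject-line-B recipients = 471/2708 = 0.1739
RR = 0.4602 / 0.1739 = 2.646

2.646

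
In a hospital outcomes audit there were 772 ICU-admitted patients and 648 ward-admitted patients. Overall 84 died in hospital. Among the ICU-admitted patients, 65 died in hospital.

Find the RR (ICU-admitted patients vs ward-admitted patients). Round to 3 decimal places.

2.872

ICU-admitted patients without the outcome: 772 − 65 = 707
ward-admitted patients with the outcome: 84 − 65 = 19
ward-admitted patients without the outcome: 648 − 19 = 629
risk, ICU-admitted patients = 65/772 = 0.08420
risk, ward-admitted patients = 19/648 = 0.02932
RR = 0.08420 / 0.02932 = 2.872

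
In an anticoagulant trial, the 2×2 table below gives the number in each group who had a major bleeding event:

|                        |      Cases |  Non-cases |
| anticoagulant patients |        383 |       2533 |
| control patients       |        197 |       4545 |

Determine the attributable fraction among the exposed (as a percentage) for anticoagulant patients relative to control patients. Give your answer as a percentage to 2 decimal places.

risk, anticoagulant patients = 383/2916 = 0.13134
risk, control patients = 197/4742 = 0.04154
AR% = (0.13134 − 0.04154) / 0.13134 = 0.6837 → 68.37%

AR% = 68.37%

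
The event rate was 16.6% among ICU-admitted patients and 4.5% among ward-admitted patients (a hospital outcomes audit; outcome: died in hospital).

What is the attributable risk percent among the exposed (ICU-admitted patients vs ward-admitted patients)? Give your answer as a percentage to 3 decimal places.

AR% = (0.16600 − 0.04500) / 0.16600 = 0.7289 → 72.892%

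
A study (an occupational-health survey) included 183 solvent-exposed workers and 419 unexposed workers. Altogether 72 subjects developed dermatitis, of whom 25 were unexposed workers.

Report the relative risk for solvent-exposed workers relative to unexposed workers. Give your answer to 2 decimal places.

4.30

solvent-exposed workers with the outcome: 72 − 25 = 47
solvent-exposed workers without the outcome: 183 − 47 = 136
unexposed workers without the outcome: 419 − 25 = 394
risk, solvent-exposed workers = 47/183 = 0.2568
risk, unexposed workers = 25/419 = 0.0597
RR = 0.2568 / 0.0597 = 4.30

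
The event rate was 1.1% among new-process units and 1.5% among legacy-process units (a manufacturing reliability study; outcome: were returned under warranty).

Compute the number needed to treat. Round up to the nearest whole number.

absolute risk difference = 0.004000
1 / 0.004000 = 250.000 → round up → 250

NNT = 250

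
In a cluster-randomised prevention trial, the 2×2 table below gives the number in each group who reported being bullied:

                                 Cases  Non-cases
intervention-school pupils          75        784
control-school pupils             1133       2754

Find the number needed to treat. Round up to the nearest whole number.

risk, intervention-school pupils = 75/859 = 0.087311
risk, control-school pupils = 1133/3887 = 0.291484
absolute risk difference = 0.204174
1 / 0.204174 = 4.898 → round up → 5

NNT ≈ 5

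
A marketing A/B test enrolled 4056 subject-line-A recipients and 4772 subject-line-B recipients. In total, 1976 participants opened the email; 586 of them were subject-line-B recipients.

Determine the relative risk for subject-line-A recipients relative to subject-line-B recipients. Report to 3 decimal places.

2.791

subject-line-A recipients with the outcome: 1976 − 586 = 1390
subject-line-A recipients without the outcome: 4056 − 1390 = 2666
subject-line-B recipients without the outcome: 4772 − 586 = 4186
risk, subject-line-A recipients = 1390/4056 = 0.3427
risk, subject-line-B recipients = 586/4772 = 0.1228
RR = 0.3427 / 0.1228 = 2.791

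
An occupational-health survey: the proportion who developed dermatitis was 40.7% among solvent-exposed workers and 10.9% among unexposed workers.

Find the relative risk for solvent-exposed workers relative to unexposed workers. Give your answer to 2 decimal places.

RR = 0.4070 / 0.1090 = 3.73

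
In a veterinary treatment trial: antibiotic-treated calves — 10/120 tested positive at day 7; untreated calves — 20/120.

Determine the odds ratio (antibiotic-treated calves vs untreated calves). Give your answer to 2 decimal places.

OR = (10 × 100) / (110 × 20) = 1000/2200 ≈ 0.45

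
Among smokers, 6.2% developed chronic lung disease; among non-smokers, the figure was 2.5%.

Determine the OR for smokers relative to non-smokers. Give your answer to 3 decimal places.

odds, smokers = 0.06200/0.93800 = 0.06610
odds, non-smokers = 0.02500/0.97500 = 0.02564
OR = 0.06610 / 0.02564 = 2.578

OR: 2.578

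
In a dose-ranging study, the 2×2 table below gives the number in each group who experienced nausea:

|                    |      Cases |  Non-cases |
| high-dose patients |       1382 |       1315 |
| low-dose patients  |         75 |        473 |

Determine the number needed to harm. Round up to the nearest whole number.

risk, high-dose patients = 1382/2697 = 0.512421
risk, low-dose patients = 75/548 = 0.136861
absolute risk difference = 0.375560
1 / 0.375560 = 2.663 → round up → 3

NNH = 3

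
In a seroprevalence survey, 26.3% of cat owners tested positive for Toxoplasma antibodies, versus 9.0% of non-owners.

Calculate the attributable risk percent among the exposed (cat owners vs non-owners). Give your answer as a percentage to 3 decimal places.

AR% = (0.2630 − 0.0900) / 0.2630 = 0.6578 → 65.779%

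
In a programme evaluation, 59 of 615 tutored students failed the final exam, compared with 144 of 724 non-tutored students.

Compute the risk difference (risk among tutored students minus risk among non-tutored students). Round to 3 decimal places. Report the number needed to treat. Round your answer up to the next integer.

risk, tutored students = 59/615 = 0.0959
risk, non-tutored students = 144/724 = 0.1989
risk difference = 0.0959 − 0.1989 = -0.103
absolute risk difference = 0.102960
1 / 0.102960 = 9.713 → round up → 10

RD = -0.103; NNT = 10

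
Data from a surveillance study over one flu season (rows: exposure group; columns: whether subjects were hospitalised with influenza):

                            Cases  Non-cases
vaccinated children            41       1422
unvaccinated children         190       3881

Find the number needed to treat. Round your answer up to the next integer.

risk, vaccinated children = 41/1463 = 0.028025
risk, unvaccinated children = 190/4071 = 0.046672
absolute risk difference = 0.018647
1 / 0.018647 = 53.628 → round up → 54

54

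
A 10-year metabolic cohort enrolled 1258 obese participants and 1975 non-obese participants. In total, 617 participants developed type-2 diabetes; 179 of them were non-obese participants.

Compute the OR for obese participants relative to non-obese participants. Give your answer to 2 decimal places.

OR ≈ 5.36

obese participants with the outcome: 617 − 179 = 438
obese participants without the outcome: 1258 − 438 = 820
non-obese participants without the outcome: 1975 − 179 = 1796
OR = (438 × 1796) / (820 × 179) = 786648/146780 ≈ 5.36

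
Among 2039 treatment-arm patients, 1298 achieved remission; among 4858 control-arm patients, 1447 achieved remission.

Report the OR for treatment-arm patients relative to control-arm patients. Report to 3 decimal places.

OR = (1298 × 3411) / (741 × 1447) = 4427478/1072227 ≈ 4.129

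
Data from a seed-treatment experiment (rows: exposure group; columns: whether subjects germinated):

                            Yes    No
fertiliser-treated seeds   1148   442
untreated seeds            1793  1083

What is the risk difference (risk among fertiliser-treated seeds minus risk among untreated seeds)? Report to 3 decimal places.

RD: 0.099

risk, fertiliser-treated seeds = 1148/1590 = 0.7220
risk, untreated seeds = 1793/2876 = 0.6234
risk difference = 0.7220 − 0.6234 = 0.099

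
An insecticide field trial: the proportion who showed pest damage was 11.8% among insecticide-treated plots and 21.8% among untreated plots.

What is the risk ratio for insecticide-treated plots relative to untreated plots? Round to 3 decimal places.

RR = 0.1180 / 0.2180 = 0.541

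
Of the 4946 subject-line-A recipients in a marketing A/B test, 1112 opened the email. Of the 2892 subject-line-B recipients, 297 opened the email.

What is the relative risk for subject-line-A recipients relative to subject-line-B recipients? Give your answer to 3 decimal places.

2.189

risk, subject-line-A recipients = 1112/4946 = 0.2248
risk, subject-line-B recipients = 297/2892 = 0.1027
RR = 0.2248 / 0.1027 = 2.189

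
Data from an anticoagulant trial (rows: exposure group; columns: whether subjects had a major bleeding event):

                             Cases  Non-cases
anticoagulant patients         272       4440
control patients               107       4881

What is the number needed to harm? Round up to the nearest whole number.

risk, anticoagulant patients = 272/4712 = 0.057725
risk, control patients = 107/4988 = 0.021451
absolute risk difference = 0.036273
1 / 0.036273 = 27.569 → round up → 28

NNH ≈ 28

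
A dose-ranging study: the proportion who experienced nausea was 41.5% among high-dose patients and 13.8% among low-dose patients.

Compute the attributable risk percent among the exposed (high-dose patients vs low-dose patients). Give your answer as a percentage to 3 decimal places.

AR% = (0.4150 − 0.1380) / 0.4150 = 0.6675 → 66.747%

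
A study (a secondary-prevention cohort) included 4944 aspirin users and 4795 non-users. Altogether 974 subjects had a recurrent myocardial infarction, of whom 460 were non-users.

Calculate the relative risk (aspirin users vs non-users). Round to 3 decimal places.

aspirin users with the outcome: 974 − 460 = 514
aspirin users without the outcome: 4944 − 514 = 4430
non-users without the outcome: 4795 − 460 = 4335
risk, aspirin users = 514/4944 = 0.1040
risk, non-users = 460/4795 = 0.0959
RR = 0.1040 / 0.0959 = 1.084

1.084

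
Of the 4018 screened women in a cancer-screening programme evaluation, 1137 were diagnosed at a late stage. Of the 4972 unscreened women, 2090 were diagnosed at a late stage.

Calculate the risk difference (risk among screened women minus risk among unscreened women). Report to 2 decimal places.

RD: -0.14

risk, screened women = 1137/4018 = 0.2830
risk, unscreened women = 2090/4972 = 0.4204
risk difference = 0.2830 − 0.4204 = -0.14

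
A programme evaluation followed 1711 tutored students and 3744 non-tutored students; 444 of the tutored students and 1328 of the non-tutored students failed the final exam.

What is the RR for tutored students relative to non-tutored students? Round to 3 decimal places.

risk, tutored students = 444/1711 = 0.2595
risk, non-tutored students = 1328/3744 = 0.3547
RR = 0.2595 / 0.3547 = 0.732

0.732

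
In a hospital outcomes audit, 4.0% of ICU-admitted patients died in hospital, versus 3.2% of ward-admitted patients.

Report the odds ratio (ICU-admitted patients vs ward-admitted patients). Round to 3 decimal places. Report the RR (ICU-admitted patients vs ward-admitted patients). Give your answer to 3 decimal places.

OR = 1.260; RR = 1.250

odds, ICU-admitted patients = 0.04000/0.96000 = 0.04167
odds, ward-admitted patients = 0.03200/0.96800 = 0.03306
OR = 0.04167 / 0.03306 = 1.260
RR = 0.04000 / 0.03200 = 1.250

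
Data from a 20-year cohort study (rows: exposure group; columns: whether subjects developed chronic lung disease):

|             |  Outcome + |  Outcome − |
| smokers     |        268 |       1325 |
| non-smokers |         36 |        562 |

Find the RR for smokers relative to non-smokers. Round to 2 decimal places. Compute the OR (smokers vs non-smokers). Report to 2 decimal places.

risk, smokers = 268/1593 = 0.1682
risk, non-smokers = 36/598 = 0.0602
RR = 0.1682 / 0.0602 = 2.79
OR = (268 × 562) / (1325 × 36) = 150616/47700 ≈ 3.16

RR = 2.79; OR = 3.16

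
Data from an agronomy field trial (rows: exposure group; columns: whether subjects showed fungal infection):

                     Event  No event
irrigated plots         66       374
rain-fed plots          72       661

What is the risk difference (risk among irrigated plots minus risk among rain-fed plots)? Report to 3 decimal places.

risk, irrigated plots = 66/440 = 0.1500
risk, rain-fed plots = 72/733 = 0.0982
risk difference = 0.1500 − 0.0982 = 0.052

0.052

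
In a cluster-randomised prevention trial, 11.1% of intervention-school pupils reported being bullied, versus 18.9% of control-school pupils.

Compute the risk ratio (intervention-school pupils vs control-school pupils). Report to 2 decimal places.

RR = 0.1110 / 0.1890 = 0.59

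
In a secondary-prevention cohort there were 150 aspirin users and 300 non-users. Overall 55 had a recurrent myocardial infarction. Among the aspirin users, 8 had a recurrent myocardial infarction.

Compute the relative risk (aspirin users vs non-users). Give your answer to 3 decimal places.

aspirin users without the outcome: 150 − 8 = 142
non-users with the outcome: 55 − 8 = 47
non-users without the outcome: 300 − 47 = 253
risk, aspirin users = 8/150 = 0.0533
risk, non-users = 47/300 = 0.1567
RR = 0.0533 / 0.1567 = 0.340

0.340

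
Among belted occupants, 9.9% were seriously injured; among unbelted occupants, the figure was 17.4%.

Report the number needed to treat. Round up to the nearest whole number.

absolute risk difference = 0.075000
1 / 0.075000 = 13.333 → round up → 14

14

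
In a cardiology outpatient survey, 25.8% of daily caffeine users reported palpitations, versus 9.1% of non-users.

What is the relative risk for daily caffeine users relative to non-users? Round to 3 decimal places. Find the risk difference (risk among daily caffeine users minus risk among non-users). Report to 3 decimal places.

RR = 2.835; RD = 0.167

RR = 0.2580 / 0.0910 = 2.835
risk difference = 0.2580 − 0.0910 = 0.167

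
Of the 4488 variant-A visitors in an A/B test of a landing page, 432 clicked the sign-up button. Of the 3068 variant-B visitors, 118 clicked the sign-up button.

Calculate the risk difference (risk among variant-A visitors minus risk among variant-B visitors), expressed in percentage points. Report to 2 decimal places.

RD: 5.78

risk, variant-A visitors = 432/4488 = 0.09626
risk, variant-B visitors = 118/3068 = 0.03846
risk difference = 0.09626 − 0.03846 = 0.05780 → 5.78 percentage points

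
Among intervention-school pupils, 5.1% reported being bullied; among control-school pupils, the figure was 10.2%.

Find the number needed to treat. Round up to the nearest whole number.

20

absolute risk difference = 0.051000
1 / 0.051000 = 19.608 → round up → 20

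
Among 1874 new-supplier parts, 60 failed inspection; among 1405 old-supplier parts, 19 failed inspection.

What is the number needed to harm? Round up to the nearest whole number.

55

risk, new-supplier parts = 60/1874 = 0.032017
risk, old-supplier parts = 19/1405 = 0.013523
absolute risk difference = 0.018494
1 / 0.018494 = 54.072 → round up → 55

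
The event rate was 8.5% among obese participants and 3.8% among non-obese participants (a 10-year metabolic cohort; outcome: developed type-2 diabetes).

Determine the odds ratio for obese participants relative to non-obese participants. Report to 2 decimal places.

OR = 2.35

odds, obese participants = 0.08500/0.91500 = 0.09290
odds, non-obese participants = 0.03800/0.96200 = 0.03950
OR = 0.09290 / 0.03950 = 2.35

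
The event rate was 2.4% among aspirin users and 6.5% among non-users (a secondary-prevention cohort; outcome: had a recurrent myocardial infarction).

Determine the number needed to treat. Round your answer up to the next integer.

absolute risk difference = 0.041000
1 / 0.041000 = 24.390 → round up → 25

25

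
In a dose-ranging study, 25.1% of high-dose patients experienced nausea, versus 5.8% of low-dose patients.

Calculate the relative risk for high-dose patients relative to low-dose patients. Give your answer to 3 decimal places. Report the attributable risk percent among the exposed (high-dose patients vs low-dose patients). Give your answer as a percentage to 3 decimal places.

RR = 0.2510 / 0.0580 = 4.328
AR% = (0.2510 − 0.0580) / 0.2510 = 0.7689 → 76.892%

RR = 4.328; AR% = 76.892%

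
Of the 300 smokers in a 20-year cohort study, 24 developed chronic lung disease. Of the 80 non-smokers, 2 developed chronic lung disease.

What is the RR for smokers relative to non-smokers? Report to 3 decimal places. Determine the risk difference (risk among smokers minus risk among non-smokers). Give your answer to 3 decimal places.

RR = 3.200; RD = 0.055

risk, smokers = 24/300 = 0.08000
risk, non-smokers = 2/80 = 0.02500
RR = 0.08000 / 0.02500 = 3.200
risk difference = 0.08000 − 0.02500 = 0.055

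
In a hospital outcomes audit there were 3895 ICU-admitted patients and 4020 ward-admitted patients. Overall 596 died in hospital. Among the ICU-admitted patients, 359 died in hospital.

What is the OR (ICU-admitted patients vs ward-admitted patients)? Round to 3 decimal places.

ICU-admitted patients without the outcome: 3895 − 359 = 3536
ward-admitted patients with the outcome: 596 − 359 = 237
ward-admitted patients without the outcome: 4020 − 237 = 3783
odds, ICU-admitted patients = 359/3536 = 0.1015
odds, ward-admitted patients = 237/3783 = 0.0626
OR = 0.1015 / 0.0626 = 1.621

OR = 1.621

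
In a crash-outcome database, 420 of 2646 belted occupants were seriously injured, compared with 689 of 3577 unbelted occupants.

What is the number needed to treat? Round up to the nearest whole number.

NNT = 30

risk, belted occupants = 420/2646 = 0.158730
risk, unbelted occupants = 689/3577 = 0.192620
absolute risk difference = 0.033889
1 / 0.033889 = 29.508 → round up → 30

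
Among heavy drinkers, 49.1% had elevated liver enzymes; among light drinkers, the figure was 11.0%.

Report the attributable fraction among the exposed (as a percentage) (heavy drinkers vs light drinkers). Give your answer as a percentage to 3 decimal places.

AR% = (0.4910 − 0.1100) / 0.4910 = 0.7760 → 77.597%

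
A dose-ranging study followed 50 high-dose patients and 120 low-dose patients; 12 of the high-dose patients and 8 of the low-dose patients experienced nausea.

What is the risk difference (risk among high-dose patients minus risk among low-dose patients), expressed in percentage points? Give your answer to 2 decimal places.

risk, high-dose patients = 12/50 = 0.2400
risk, low-dose patients = 8/120 = 0.0667
risk difference = 0.2400 − 0.0667 = 0.1733 → 17.33 percentage points

17.33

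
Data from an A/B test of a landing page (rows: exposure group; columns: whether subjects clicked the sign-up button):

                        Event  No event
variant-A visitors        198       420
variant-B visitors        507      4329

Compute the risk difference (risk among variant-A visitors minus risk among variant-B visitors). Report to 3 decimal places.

0.216

risk, variant-A visitors = 198/618 = 0.3204
risk, variant-B visitors = 507/4836 = 0.1048
risk difference = 0.3204 − 0.1048 = 0.216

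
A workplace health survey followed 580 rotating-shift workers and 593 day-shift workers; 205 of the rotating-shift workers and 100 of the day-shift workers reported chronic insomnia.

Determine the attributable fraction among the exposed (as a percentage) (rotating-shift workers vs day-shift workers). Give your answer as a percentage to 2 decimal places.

AR%: 52.29%

risk, rotating-shift workers = 205/580 = 0.3534
risk, day-shift workers = 100/593 = 0.1686
AR% = (0.3534 − 0.1686) / 0.3534 = 0.5229 → 52.29%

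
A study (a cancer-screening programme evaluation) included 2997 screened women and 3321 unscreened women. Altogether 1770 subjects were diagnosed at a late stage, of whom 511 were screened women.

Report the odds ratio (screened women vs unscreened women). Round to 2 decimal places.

0.34

screened women without the outcome: 2997 − 511 = 2486
unscreened women with the outcome: 1770 − 511 = 1259
unscreened women without the outcome: 3321 − 1259 = 2062
OR = (511 × 2062) / (2486 × 1259) = 1053682/3129874 ≈ 0.34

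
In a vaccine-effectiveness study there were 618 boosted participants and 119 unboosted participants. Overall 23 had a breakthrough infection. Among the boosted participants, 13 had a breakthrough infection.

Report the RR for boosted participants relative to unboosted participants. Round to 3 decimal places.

boosted participants without the outcome: 618 − 13 = 605
unboosted participants with the outcome: 23 − 13 = 10
unboosted participants without the outcome: 119 − 10 = 109
risk, boosted participants = 13/618 = 0.02104
risk, unboosted participants = 10/119 = 0.08403
RR = 0.02104 / 0.08403 = 0.250

RR = 0.250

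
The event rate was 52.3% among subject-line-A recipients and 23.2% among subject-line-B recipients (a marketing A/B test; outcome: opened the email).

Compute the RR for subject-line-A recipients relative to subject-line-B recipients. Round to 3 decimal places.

RR = 0.5230 / 0.2320 = 2.254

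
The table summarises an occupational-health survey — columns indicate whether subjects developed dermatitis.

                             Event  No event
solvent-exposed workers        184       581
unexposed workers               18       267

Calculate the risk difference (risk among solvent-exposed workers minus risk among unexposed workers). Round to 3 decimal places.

risk, solvent-exposed workers = 184/765 = 0.2405
risk, unexposed workers = 18/285 = 0.0632
risk difference = 0.2405 − 0.0632 = 0.177

RD: 0.177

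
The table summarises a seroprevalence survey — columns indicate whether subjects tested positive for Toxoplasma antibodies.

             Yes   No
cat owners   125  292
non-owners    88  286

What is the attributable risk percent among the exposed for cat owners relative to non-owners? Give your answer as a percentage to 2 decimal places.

risk, cat owners = 125/417 = 0.2998
risk, non-owners = 88/374 = 0.2353
AR% = (0.2998 − 0.2353) / 0.2998 = 0.2151 → 21.51%

21.51%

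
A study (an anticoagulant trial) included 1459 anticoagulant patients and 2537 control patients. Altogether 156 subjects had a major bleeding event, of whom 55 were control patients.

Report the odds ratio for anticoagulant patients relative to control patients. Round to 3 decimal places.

OR ≈ 3.356

anticoagulant patients with the outcome: 156 − 55 = 101
anticoagulant patients without the outcome: 1459 − 101 = 1358
control patients without the outcome: 2537 − 55 = 2482
odds, anticoagulant patients = 101/1358 = 0.07437
odds, control patients = 55/2482 = 0.02216
OR = 0.07437 / 0.02216 = 3.356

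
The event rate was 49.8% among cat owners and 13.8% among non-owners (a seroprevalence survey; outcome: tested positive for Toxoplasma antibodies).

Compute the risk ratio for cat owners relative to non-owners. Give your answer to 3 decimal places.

RR = 0.4980 / 0.1380 = 3.609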